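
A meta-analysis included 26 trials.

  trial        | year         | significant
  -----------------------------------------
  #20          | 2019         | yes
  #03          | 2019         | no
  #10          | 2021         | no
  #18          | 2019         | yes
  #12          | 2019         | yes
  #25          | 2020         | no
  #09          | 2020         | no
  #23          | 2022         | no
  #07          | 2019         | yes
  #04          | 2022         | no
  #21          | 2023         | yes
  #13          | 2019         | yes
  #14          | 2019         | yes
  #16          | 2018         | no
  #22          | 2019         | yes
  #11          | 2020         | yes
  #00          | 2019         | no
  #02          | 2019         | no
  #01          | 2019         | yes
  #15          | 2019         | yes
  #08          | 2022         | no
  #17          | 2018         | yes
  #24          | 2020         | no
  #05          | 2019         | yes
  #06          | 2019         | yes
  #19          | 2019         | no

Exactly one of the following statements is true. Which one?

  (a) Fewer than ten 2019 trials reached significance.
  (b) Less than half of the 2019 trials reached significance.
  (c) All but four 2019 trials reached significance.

(c)

|A| = 15, |A ∩ B| = 11, |A ∖ B| = 4.
(a) requires |A ∩ B| < 10: false.
(b) requires |A ∩ B| < |A ∖ B|: false.
(c) requires |A ∖ B| = 4: true.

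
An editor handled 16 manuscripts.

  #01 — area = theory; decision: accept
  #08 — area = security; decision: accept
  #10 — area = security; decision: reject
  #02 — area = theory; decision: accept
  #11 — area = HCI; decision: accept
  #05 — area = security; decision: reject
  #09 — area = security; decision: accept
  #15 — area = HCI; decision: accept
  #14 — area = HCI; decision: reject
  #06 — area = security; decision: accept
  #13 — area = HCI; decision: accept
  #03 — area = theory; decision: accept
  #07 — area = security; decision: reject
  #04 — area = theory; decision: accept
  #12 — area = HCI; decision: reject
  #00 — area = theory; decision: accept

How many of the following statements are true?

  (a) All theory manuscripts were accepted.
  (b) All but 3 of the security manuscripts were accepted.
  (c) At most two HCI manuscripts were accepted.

(a) theory: |A| = 5, |A ∩ B| = 5; needs A ⊆ B, i.e. every element of A is in B (|A ∖ B| = 0) — true.
(b) security: |A| = 6, |A ∩ B| = 3; needs |A ∖ B| = 3 — true.
(c) HCI: |A| = 5, |A ∩ B| = 3; needs |A ∩ B| ≤ 2 — false.

2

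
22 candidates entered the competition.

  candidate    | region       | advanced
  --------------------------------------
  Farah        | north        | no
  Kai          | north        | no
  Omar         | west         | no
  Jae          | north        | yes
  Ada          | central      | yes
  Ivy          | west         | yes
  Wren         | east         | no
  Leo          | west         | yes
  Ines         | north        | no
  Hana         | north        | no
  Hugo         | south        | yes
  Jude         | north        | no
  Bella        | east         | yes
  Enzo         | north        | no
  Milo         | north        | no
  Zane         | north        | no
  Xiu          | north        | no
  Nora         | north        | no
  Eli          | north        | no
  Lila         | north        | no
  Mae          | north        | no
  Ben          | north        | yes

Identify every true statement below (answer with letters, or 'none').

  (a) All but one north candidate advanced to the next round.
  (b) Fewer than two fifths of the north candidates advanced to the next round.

(b)

|A| = 15, |A ∩ B| = 2, |A ∖ B| = 13.
(a) |A ∖ B| = 1: fails.
(b) |A ∩ B| / |A| < 2/5: holds.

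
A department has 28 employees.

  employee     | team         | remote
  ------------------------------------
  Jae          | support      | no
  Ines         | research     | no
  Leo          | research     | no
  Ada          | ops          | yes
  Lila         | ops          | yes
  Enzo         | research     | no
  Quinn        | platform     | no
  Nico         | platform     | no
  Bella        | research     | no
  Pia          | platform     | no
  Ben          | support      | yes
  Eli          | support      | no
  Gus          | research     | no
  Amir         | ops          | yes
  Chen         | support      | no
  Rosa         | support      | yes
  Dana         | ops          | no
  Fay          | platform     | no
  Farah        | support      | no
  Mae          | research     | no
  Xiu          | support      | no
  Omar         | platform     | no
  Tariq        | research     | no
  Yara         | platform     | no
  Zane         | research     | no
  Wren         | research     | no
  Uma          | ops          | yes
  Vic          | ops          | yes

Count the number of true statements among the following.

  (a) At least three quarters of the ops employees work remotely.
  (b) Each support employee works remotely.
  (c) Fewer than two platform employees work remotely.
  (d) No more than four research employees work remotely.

3

(a) ops: |A| = 6, |A ∩ B| = 5; needs |A ∩ B| / |A| ≥ 3/4 — true.
(b) support: |A| = 7, |A ∩ B| = 2; needs A ⊆ B, i.e. every element of A is in B (|A ∖ B| = 0) — false.
(c) platform: |A| = 6, |A ∩ B| = 0; needs |A ∩ B| < 2 — true.
(d) research: |A| = 9, |A ∩ B| = 0; needs |A ∩ B| ≤ 4 — true.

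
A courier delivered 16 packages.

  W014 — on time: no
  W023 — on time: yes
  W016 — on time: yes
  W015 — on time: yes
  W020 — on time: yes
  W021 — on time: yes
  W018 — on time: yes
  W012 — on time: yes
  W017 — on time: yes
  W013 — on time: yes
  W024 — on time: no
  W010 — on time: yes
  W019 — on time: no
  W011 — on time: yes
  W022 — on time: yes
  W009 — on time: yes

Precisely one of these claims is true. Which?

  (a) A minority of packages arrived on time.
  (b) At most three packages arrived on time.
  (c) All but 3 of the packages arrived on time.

(c)

|A| = 16, |A ∩ B| = 13, |A ∖ B| = 3.
(a) requires |A ∩ B| < |A ∖ B|: false.
(b) requires |A ∩ B| ≤ 3: false.
(c) requires |A ∖ B| = 3: true.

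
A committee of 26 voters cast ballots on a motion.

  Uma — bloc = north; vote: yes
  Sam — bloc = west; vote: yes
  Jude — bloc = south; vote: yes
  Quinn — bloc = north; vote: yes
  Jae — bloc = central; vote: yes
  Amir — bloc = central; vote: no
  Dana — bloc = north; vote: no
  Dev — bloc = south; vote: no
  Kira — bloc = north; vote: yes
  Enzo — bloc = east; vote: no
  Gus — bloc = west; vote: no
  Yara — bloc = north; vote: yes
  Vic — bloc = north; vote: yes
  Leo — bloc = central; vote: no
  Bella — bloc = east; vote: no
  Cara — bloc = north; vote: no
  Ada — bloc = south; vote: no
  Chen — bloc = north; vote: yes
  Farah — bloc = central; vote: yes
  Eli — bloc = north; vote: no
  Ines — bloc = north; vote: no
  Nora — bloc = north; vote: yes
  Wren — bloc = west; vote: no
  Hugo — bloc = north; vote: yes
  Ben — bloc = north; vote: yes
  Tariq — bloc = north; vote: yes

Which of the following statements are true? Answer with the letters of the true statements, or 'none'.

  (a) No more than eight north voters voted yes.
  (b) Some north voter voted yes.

|A| = 14, |A ∩ B| = 10, |A ∖ B| = 4.
(a) |A ∩ B| ≤ 8: fails.
(b) A ∩ B ≠ ∅ (|A ∩ B| ≥ 1): holds.

(b)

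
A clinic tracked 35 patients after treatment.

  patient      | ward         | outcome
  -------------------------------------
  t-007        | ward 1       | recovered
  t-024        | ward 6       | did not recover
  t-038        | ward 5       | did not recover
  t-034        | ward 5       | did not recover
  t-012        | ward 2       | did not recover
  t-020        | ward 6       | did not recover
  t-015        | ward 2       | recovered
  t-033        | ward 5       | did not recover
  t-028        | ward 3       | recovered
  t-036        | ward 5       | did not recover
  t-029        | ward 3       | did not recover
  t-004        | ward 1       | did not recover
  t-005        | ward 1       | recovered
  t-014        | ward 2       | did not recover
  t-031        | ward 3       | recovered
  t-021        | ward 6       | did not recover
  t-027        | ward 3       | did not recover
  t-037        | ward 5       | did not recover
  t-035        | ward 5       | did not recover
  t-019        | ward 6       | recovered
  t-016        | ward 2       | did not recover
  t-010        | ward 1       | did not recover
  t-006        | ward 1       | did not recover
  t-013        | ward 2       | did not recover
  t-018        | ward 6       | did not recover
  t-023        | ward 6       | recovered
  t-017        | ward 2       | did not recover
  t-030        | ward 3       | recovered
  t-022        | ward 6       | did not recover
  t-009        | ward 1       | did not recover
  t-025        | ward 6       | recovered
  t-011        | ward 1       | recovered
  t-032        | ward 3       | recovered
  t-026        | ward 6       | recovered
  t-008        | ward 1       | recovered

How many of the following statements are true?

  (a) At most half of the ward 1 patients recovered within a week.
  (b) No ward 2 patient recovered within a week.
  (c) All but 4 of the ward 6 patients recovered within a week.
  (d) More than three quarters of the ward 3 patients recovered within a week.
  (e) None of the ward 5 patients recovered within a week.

2

(a) ward 1: |A| = 8, |A ∩ B| = 4; needs |A ∩ B| ≤ |A ∖ B| — true.
(b) ward 2: |A| = 6, |A ∩ B| = 1; needs A ∩ B = ∅ (|A ∩ B| = 0) — false.
(c) ward 6: |A| = 9, |A ∩ B| = 4; needs |A ∖ B| = 4 — false.
(d) ward 3: |A| = 6, |A ∩ B| = 4; needs |A ∩ B| / |A| > 3/4 — false.
(e) ward 5: |A| = 6, |A ∩ B| = 0; needs A ∩ B = ∅ (|A ∩ B| = 0) — true.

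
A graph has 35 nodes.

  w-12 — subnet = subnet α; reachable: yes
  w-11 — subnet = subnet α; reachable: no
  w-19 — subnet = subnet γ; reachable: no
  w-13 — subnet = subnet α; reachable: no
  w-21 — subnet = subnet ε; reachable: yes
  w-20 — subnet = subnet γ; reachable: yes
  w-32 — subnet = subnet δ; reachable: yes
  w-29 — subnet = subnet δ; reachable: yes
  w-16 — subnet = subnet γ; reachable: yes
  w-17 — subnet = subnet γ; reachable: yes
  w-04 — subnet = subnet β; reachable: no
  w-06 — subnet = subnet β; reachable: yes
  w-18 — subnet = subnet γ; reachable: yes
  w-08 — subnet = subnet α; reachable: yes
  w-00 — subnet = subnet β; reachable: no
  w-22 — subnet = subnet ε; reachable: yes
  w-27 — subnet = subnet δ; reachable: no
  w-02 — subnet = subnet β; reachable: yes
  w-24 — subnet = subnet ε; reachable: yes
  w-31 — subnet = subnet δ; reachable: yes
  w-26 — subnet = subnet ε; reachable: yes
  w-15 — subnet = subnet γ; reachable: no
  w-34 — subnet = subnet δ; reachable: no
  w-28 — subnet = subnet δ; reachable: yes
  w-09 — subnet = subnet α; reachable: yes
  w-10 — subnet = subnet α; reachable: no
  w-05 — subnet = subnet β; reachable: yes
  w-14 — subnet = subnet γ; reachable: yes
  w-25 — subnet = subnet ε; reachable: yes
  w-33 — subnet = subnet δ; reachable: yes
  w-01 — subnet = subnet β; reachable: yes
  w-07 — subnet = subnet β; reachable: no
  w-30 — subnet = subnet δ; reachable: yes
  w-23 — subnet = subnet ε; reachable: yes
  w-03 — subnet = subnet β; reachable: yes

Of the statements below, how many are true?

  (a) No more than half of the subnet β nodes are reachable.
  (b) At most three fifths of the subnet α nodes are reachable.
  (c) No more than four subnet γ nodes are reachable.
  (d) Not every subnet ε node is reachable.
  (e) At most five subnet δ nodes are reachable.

1

(a) subnet β: |A| = 8, |A ∩ B| = 5; needs |A ∩ B| ≤ |A ∖ B| — false.
(b) subnet α: |A| = 6, |A ∩ B| = 3; needs |A ∩ B| / |A| ≤ 3/5 — true.
(c) subnet γ: |A| = 7, |A ∩ B| = 5; needs |A ∩ B| ≤ 4 — false.
(d) subnet ε: |A| = 6, |A ∩ B| = 6; needs A ⊄ B (|A ∖ B| ≥ 1) — false.
(e) subnet δ: |A| = 8, |A ∩ B| = 6; needs |A ∩ B| ≤ 5 — false.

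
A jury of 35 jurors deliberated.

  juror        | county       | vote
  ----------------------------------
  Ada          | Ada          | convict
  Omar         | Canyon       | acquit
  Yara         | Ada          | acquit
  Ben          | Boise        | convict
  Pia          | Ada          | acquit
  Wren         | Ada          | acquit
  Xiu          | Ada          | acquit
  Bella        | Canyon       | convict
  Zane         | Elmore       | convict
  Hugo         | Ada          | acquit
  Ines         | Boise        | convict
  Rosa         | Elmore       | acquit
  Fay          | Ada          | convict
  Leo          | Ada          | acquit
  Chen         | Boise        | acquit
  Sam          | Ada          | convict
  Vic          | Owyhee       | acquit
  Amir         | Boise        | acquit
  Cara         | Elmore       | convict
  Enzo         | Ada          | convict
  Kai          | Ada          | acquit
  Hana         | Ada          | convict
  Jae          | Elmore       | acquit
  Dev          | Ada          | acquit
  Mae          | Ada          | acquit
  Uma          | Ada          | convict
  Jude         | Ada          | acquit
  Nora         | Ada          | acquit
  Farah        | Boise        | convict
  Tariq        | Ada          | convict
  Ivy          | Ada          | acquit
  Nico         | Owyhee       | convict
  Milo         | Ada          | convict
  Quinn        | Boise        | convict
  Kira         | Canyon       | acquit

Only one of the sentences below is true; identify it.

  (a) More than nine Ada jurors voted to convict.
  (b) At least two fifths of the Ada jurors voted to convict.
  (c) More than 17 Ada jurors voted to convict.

(b)

|A| = 20, |A ∩ B| = 8, |A ∖ B| = 12.
(a) requires |A ∩ B| > 9: false.
(b) requires |A ∩ B| / |A| ≥ 2/5: true.
(c) requires |A ∩ B| > 17: false.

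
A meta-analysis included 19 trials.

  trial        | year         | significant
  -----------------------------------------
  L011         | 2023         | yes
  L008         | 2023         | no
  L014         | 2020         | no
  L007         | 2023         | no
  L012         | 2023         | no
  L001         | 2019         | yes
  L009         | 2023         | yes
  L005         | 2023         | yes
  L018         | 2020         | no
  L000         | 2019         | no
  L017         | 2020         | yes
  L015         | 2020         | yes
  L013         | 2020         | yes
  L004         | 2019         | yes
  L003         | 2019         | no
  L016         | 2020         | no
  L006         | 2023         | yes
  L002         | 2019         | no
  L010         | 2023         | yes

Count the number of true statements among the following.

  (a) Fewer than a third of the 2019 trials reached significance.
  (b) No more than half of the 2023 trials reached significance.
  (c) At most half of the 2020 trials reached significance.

(a) 2019: |A| = 5, |A ∩ B| = 2; needs |A ∩ B| / |A| < 1/3 — false.
(b) 2023: |A| = 8, |A ∩ B| = 5; needs |A ∩ B| ≤ |A ∖ B| — false.
(c) 2020: |A| = 6, |A ∩ B| = 3; needs |A ∩ B| ≤ |A ∖ B| — true.

1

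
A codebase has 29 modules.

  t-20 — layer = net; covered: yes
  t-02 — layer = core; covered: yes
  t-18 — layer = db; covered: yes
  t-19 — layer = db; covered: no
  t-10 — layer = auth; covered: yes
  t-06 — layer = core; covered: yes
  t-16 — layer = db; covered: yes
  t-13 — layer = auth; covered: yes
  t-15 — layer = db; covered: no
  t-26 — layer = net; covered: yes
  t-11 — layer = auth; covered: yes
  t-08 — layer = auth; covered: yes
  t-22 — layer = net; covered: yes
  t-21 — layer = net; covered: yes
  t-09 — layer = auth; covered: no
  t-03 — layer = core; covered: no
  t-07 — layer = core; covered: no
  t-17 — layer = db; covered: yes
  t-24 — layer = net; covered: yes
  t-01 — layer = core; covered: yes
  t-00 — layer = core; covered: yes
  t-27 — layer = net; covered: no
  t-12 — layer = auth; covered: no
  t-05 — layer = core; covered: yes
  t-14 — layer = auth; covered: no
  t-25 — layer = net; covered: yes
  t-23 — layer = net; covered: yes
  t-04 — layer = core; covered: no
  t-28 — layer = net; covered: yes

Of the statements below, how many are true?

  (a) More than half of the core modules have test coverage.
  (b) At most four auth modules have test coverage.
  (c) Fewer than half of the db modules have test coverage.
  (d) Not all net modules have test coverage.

(a) core: |A| = 8, |A ∩ B| = 5; needs |A ∩ B| > |A ∖ B| — true.
(b) auth: |A| = 7, |A ∩ B| = 4; needs |A ∩ B| ≤ 4 — true.
(c) db: |A| = 5, |A ∩ B| = 3; needs |A ∩ B| < |A ∖ B| — false.
(d) net: |A| = 9, |A ∩ B| = 8; needs A ⊄ B (|A ∖ B| ≥ 1) — true.

3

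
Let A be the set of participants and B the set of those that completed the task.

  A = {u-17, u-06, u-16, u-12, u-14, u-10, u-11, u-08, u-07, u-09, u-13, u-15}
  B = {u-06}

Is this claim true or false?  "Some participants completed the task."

'Some participants completed the task' holds iff A ∩ B ≠ ∅ (|A ∩ B| ≥ 1).
A (the restrictor) = {u-17, u-06, u-16, u-12, u-14, u-10, u-11, u-08, u-07, u-09, u-13, u-15}, |A| = 12.
A ∩ B = {u-06}, so |A ∩ B| = 1.
So the statement is true.

True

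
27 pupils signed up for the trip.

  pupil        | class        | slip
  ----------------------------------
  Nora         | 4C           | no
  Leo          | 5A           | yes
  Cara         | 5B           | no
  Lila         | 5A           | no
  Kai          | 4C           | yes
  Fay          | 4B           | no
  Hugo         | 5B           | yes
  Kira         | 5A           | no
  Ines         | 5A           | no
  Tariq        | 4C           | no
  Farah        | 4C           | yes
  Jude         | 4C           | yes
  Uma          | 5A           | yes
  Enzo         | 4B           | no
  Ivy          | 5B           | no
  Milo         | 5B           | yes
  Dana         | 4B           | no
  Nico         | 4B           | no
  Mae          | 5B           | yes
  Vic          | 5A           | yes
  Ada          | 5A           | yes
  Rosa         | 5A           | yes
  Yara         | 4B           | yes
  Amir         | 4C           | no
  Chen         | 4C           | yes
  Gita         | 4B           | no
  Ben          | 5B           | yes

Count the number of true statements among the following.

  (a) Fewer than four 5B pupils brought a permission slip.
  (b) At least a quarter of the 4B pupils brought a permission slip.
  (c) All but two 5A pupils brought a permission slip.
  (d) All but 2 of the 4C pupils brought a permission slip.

0

(a) 5B: |A| = 6, |A ∩ B| = 4; needs |A ∩ B| < 4 — false.
(b) 4B: |A| = 6, |A ∩ B| = 1; needs |A ∩ B| / |A| ≥ 1/4 — false.
(c) 5A: |A| = 8, |A ∩ B| = 5; needs |A ∖ B| = 2 — false.
(d) 4C: |A| = 7, |A ∩ B| = 4; needs |A ∖ B| = 2 — false.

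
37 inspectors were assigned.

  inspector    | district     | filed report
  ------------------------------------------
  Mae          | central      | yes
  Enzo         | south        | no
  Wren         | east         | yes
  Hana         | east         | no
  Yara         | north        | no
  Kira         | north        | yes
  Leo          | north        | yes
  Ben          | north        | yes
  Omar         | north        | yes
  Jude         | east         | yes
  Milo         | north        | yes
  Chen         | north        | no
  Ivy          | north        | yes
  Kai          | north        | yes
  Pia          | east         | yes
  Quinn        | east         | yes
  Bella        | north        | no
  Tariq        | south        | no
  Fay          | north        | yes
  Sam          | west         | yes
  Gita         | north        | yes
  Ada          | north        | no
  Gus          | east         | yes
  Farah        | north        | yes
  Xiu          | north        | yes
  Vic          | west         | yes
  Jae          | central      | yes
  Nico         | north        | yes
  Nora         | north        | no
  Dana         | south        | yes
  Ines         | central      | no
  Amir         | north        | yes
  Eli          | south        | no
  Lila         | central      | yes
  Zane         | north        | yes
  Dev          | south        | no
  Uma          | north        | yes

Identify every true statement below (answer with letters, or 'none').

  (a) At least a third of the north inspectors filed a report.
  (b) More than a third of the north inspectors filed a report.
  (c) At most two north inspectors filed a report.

(a), (b)

|A| = 20, |A ∩ B| = 15, |A ∖ B| = 5.
(a) |A ∩ B| / |A| ≥ 1/3: holds.
(b) |A ∩ B| / |A| > 1/3: holds.
(c) |A ∩ B| ≤ 2: fails.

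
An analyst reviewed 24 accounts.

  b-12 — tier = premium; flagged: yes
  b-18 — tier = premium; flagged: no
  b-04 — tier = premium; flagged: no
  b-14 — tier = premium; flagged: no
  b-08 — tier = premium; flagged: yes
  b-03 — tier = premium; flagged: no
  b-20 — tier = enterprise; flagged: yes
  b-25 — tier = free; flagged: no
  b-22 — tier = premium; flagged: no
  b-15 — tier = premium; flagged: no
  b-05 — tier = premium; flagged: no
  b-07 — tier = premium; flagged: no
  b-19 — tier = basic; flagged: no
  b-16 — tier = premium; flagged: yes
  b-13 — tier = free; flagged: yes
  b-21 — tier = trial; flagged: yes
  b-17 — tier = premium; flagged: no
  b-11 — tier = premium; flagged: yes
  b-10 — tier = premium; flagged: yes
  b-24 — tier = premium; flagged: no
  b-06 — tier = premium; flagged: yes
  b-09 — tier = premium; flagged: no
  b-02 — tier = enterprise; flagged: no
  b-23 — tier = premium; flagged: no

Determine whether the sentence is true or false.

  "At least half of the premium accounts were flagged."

False

The determiner here denotes the relation: |A ∩ B| ≥ |A ∖ B|.
|A| = 18, |A ∩ B| = 6, |A ∖ B| = 12.
6 < 12, so the statement is false.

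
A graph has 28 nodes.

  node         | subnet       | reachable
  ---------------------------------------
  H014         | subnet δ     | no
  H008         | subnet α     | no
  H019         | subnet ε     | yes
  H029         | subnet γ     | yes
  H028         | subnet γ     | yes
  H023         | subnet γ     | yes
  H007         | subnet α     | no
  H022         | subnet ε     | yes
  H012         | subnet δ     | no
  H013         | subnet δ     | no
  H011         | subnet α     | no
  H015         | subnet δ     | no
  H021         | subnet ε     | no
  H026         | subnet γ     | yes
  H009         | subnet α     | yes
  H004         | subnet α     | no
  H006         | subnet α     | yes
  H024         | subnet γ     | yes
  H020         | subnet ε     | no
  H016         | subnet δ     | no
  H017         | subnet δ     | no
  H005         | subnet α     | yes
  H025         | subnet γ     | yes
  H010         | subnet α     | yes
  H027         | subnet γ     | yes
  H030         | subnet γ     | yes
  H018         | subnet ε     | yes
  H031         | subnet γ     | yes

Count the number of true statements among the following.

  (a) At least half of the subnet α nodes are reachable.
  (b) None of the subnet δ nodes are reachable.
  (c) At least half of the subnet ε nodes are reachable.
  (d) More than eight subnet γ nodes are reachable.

4

(a) subnet α: |A| = 8, |A ∩ B| = 4; needs |A ∩ B| ≥ |A ∖ B| — true.
(b) subnet δ: |A| = 6, |A ∩ B| = 0; needs A ∩ B = ∅ (|A ∩ B| = 0) — true.
(c) subnet ε: |A| = 5, |A ∩ B| = 3; needs |A ∩ B| ≥ |A ∖ B| — true.
(d) subnet γ: |A| = 9, |A ∩ B| = 9; needs |A ∩ B| > 8 — true.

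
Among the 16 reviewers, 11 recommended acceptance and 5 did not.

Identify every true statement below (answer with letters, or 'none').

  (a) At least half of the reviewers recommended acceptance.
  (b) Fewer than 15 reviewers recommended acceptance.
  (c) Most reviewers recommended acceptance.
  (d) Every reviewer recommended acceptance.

(a), (b), (c)

|A| = 16, |A ∩ B| = 11, |A ∖ B| = 5.
(a) |A ∩ B| ≥ |A ∖ B|: holds.
(b) |A ∩ B| < 15: holds.
(c) |A ∩ B| > |A ∖ B|: holds.
(d) A ⊆ B, i.e. every element of A is in B (|A ∖ B| = 0): fails.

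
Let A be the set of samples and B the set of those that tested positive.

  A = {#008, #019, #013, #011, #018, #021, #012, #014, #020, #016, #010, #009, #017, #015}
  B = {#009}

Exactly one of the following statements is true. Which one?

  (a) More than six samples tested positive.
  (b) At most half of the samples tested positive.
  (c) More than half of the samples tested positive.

(b)

|A| = 14, |A ∩ B| = 1, |A ∖ B| = 13.
(a) requires |A ∩ B| > 6: false.
(b) requires |A ∩ B| ≤ |A ∖ B|: true.
(c) requires |A ∩ B| > |A ∖ B|: false.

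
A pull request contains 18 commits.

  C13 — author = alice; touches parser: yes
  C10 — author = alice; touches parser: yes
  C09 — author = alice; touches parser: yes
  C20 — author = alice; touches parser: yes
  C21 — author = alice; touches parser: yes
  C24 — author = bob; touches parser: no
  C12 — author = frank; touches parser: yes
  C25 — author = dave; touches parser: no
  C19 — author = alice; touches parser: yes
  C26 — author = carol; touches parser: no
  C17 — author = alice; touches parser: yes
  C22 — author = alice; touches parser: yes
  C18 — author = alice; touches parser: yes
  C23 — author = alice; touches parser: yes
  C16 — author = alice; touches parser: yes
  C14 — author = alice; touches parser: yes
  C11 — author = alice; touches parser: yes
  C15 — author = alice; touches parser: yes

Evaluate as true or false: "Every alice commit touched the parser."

Truth condition: A ⊆ B, i.e. every element of A is in B (|A ∖ B| = 0).
A (the restrictor) = {C13, C10, C09, C20, C21, C19, C17, C22, C18, C23, C16, C14, C11, C15}, |A| = 14.
A ∖ B = {}, so |A ∖ B| = 0.
So the statement is true.

True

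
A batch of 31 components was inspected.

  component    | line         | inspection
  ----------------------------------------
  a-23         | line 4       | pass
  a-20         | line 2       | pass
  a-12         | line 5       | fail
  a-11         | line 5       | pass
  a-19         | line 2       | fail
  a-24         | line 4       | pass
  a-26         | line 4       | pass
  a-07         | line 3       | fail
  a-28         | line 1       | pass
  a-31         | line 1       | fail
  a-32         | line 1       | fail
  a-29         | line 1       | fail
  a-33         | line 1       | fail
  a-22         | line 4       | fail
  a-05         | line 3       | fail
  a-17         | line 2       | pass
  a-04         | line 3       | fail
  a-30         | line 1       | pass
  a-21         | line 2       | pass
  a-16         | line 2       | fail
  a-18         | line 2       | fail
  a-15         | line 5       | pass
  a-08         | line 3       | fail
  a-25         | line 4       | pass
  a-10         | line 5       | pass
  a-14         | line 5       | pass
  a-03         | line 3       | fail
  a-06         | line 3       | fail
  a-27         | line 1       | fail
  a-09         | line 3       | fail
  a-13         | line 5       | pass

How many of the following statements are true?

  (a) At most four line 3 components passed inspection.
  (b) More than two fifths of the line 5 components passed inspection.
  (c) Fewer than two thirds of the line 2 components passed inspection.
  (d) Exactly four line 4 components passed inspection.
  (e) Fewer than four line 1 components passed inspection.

5

(a) line 3: |A| = 7, |A ∩ B| = 0; needs |A ∩ B| ≤ 4 — true.
(b) line 5: |A| = 6, |A ∩ B| = 5; needs |A ∩ B| / |A| > 2/5 — true.
(c) line 2: |A| = 6, |A ∩ B| = 3; needs |A ∩ B| / |A| < 2/3 — true.
(d) line 4: |A| = 5, |A ∩ B| = 4; needs |A ∩ B| = 4 — true.
(e) line 1: |A| = 7, |A ∩ B| = 2; needs |A ∩ B| < 4 — true.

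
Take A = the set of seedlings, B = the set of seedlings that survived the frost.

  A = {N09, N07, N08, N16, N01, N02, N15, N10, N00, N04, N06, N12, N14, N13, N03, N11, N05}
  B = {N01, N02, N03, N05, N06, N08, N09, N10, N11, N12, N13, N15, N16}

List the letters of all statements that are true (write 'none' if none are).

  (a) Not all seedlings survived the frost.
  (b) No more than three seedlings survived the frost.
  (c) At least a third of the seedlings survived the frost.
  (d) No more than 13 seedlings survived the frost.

|A| = 17, |A ∩ B| = 13, |A ∖ B| = 4.
(a) A ⊄ B (|A ∖ B| ≥ 1): holds.
(b) |A ∩ B| ≤ 3: fails.
(c) |A ∩ B| / |A| ≥ 1/3: holds.
(d) |A ∩ B| ≤ 13: holds.

(a), (c), (d)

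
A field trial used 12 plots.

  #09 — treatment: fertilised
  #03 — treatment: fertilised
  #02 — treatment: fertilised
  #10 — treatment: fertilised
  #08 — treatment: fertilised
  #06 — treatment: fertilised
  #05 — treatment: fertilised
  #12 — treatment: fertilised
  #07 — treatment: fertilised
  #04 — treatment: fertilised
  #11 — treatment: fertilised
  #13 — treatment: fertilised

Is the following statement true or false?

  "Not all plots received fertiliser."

The determiner here denotes the relation: A ⊄ B (|A ∖ B| ≥ 1).
A (the restrictor) = {#09, #03, #02, #10, #08, #06, #05, #12, #07, #04, #11, #13}, |A| = 12.
A ∖ B = {}, so |A ∖ B| = 0.
So the statement is false.

False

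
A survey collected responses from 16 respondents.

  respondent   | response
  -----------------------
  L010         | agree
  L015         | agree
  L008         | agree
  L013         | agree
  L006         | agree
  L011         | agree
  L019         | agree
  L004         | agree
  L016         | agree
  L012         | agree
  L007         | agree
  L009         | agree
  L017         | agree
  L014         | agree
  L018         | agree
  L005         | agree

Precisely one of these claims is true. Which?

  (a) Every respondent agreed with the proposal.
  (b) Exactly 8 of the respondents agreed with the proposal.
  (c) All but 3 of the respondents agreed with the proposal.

(a)

|A| = 16, |A ∩ B| = 16, |A ∖ B| = 0.
(a) requires A ⊆ B, i.e. every element of A is in B (|A ∖ B| = 0): true.
(b) requires |A ∩ B| = 8: false.
(c) requires |A ∖ B| = 3: false.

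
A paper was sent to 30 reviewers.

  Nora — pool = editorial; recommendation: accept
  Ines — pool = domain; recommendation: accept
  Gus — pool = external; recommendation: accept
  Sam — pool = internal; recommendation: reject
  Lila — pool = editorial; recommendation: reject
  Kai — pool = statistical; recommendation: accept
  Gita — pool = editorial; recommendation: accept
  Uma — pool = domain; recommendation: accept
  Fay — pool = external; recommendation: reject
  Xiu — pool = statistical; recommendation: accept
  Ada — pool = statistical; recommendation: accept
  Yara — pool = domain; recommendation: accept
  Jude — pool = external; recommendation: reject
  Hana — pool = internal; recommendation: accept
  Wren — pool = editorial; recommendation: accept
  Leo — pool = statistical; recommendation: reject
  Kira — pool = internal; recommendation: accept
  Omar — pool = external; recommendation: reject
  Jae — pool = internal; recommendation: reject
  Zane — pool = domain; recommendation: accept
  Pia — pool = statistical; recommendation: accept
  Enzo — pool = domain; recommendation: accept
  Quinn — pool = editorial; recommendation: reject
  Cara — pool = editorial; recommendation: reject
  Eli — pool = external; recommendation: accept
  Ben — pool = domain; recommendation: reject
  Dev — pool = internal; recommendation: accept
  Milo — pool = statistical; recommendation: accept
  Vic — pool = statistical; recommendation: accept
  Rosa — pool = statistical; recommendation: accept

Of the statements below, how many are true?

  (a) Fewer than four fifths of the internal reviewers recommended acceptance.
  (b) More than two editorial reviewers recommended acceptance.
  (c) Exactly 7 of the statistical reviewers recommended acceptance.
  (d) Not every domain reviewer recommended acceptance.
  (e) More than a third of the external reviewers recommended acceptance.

5

(a) internal: |A| = 5, |A ∩ B| = 3; needs |A ∩ B| / |A| < 4/5 — true.
(b) editorial: |A| = 6, |A ∩ B| = 3; needs |A ∩ B| > 2 — true.
(c) statistical: |A| = 8, |A ∩ B| = 7; needs |A ∩ B| = 7 — true.
(d) domain: |A| = 6, |A ∩ B| = 5; needs A ⊄ B (|A ∖ B| ≥ 1) — true.
(e) external: |A| = 5, |A ∩ B| = 2; needs |A ∩ B| / |A| > 1/3 — true.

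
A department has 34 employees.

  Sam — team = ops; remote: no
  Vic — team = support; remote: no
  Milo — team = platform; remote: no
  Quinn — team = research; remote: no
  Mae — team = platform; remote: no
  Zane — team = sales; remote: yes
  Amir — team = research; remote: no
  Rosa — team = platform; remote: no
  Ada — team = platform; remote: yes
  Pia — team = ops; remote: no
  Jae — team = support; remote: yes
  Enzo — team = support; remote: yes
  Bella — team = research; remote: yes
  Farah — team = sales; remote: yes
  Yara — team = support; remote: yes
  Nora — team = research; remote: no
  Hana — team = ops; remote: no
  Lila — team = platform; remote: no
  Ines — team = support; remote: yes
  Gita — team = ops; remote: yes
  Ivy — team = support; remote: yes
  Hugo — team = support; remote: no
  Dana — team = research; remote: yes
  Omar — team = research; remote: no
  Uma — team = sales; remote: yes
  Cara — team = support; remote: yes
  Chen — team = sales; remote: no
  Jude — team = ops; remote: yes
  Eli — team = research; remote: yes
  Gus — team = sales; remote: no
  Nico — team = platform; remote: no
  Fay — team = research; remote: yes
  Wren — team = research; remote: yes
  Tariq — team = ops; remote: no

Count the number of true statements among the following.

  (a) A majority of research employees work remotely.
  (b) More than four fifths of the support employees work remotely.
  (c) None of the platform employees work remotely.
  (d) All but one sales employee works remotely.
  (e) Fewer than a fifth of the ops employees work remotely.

1

(a) research: |A| = 9, |A ∩ B| = 5; needs |A ∩ B| > |A ∖ B| — true.
(b) support: |A| = 8, |A ∩ B| = 6; needs |A ∩ B| / |A| > 4/5 — false.
(c) platform: |A| = 6, |A ∩ B| = 1; needs A ∩ B = ∅ (|A ∩ B| = 0) — false.
(d) sales: |A| = 5, |A ∩ B| = 3; needs |A ∖ B| = 1 — false.
(e) ops: |A| = 6, |A ∩ B| = 2; needs |A ∩ B| / |A| < 1/5 — false.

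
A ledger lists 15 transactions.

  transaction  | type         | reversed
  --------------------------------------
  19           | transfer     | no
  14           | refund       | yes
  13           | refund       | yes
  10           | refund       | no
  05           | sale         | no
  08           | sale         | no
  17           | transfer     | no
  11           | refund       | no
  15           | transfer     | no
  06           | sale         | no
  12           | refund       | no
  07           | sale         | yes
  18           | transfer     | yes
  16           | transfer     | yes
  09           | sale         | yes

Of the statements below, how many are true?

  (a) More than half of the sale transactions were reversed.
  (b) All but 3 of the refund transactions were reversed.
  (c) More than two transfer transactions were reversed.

1

(a) sale: |A| = 5, |A ∩ B| = 2; needs |A ∩ B| > |A ∖ B| — false.
(b) refund: |A| = 5, |A ∩ B| = 2; needs |A ∖ B| = 3 — true.
(c) transfer: |A| = 5, |A ∩ B| = 2; needs |A ∩ B| > 2 — false.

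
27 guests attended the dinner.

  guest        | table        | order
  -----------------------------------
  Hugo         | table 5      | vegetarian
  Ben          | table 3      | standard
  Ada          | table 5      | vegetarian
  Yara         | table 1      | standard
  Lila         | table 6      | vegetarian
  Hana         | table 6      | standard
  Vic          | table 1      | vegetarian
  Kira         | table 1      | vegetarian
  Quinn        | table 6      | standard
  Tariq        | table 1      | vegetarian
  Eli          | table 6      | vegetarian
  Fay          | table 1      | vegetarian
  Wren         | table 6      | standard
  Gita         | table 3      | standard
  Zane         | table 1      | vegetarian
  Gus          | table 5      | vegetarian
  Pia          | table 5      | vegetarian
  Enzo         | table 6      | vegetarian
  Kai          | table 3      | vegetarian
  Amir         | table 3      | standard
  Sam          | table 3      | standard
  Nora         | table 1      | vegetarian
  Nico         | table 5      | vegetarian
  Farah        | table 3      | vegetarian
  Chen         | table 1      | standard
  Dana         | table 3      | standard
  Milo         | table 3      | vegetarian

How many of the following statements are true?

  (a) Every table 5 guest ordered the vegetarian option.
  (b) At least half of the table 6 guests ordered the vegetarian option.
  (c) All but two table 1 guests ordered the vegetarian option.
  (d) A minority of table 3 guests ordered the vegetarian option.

4

(a) table 5: |A| = 5, |A ∩ B| = 5; needs A ⊆ B, i.e. every element of A is in B (|A ∖ B| = 0) — true.
(b) table 6: |A| = 6, |A ∩ B| = 3; needs |A ∩ B| ≥ |A ∖ B| — true.
(c) table 1: |A| = 8, |A ∩ B| = 6; needs |A ∖ B| = 2 — true.
(d) table 3: |A| = 8, |A ∩ B| = 3; needs |A ∩ B| < |A ∖ B| — true.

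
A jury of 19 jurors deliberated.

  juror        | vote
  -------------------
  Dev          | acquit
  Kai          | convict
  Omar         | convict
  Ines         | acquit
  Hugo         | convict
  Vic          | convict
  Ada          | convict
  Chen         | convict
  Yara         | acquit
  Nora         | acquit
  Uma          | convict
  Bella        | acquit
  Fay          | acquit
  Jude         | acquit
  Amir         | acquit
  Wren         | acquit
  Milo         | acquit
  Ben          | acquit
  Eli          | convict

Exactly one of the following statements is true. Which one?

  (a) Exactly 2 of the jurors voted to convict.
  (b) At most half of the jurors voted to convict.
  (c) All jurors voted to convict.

|A| = 19, |A ∩ B| = 8, |A ∖ B| = 11.
(a) requires |A ∩ B| = 2: false.
(b) requires |A ∩ B| ≤ |A ∖ B|: true.
(c) requires A ⊆ B, i.e. every element of A is in B (|A ∖ B| = 0): false.

(b)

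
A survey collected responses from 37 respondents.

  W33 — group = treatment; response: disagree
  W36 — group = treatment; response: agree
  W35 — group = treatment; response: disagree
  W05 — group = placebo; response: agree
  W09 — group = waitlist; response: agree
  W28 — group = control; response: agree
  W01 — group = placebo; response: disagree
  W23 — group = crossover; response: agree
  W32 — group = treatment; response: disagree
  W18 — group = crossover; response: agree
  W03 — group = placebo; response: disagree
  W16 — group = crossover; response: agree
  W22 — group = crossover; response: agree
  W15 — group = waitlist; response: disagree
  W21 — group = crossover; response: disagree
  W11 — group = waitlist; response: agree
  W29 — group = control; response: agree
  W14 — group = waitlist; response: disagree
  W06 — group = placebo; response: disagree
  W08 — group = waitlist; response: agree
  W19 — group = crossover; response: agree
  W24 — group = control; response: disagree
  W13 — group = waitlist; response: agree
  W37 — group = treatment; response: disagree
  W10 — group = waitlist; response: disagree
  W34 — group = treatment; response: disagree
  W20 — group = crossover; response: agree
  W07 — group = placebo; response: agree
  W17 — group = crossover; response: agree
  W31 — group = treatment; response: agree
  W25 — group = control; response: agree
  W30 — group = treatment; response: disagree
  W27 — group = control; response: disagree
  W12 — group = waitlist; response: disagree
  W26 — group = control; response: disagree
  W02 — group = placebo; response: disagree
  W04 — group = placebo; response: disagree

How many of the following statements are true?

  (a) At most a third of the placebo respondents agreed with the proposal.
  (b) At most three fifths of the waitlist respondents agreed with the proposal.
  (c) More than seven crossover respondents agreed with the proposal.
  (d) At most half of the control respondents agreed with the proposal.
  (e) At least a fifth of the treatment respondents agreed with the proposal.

(a) placebo: |A| = 7, |A ∩ B| = 2; needs |A ∩ B| / |A| ≤ 1/3 — true.
(b) waitlist: |A| = 8, |A ∩ B| = 4; needs |A ∩ B| / |A| ≤ 3/5 — true.
(c) crossover: |A| = 8, |A ∩ B| = 7; needs |A ∩ B| > 7 — false.
(d) control: |A| = 6, |A ∩ B| = 3; needs |A ∩ B| ≤ |A ∖ B| — true.
(e) treatment: |A| = 8, |A ∩ B| = 2; needs |A ∩ B| / |A| ≥ 1/5 — true.

4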